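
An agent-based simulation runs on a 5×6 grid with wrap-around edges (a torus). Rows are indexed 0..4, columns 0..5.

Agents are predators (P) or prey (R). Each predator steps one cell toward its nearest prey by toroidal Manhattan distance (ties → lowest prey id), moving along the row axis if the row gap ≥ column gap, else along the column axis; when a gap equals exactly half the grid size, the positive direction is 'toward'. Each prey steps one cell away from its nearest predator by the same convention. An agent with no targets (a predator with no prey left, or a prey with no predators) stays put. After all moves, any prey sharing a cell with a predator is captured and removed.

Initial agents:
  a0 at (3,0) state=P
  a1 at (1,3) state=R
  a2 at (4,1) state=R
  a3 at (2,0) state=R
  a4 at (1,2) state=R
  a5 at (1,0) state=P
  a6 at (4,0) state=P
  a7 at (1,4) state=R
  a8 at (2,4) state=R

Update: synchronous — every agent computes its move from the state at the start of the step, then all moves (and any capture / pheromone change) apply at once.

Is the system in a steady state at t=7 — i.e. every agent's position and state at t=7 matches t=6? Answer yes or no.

t=1: a0@(2,0):P a1@(1,2):R a2@(4,2):R a3@(1,0):R a4@(1,3):R a5@(2,0):P a6@(4,1):P a7@(1,3):R a8@(2,3):R
t=2: a0@(1,0):P a1@(1,3):R a2@(4,3):R a3@(0,0):R a4@(1,2):R a5@(1,0):P a6@(4,2):P a7@(1,2):R a8@(2,2):R
t=3: a0@(0,0):P a1@(1,2):R a2@(4,4):R a3@(4,0):R a4@(1,3):R a5@(0,0):P a6@(4,3):P a7@(1,3):R a8@(1,2):R
t=4: a0@(4,0):P a1@(1,3):R a2@(4,5):R a3@(3,0):R a4@(2,3):R a5@(4,0):P a6@(4,4):P a7@(2,3):R a8@(1,3):R
t=5: a0@(4,5):P a1@(2,3):R a2@(4,4):R a3@(2,0):R a4@(1,3):R a5@(4,5):P a6@(4,5):P a7@(1,3):R a8@(2,3):R
t=6: a0@(4,4):P a1@(1,3):R a2@(4,3):R a3@(1,0):R a4@(2,3):R a5@(4,4):P a6@(4,4):P a7@(2,3):R a8@(1,3):R
t=7: a0@(4,3):P a1@(2,3):R a2@(4,2):R a3@(2,0):R a4@(1,3):R a5@(4,3):P a6@(4,3):P a7@(1,3):R a8@(2,3):R

no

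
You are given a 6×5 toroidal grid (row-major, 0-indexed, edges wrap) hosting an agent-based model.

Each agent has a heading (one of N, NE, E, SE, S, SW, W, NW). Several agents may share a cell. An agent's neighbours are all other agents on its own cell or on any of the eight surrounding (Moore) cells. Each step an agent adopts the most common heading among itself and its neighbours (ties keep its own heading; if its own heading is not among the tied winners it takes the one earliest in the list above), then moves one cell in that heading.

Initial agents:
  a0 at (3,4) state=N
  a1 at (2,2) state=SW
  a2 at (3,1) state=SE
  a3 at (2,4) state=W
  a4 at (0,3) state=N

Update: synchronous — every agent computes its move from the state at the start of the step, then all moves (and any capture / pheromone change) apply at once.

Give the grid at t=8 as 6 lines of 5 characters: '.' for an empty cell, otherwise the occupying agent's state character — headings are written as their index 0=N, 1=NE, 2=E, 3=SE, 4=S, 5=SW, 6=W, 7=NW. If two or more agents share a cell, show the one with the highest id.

t=1: a0@(2,4):N a1@(3,1):SW a2@(4,2):SE a3@(2,3):W a4@(5,3):N
t=2: a0@(1,4):N a1@(4,0):SW a2@(5,3):SE a3@(2,2):W a4@(4,3):N
t=3: a0@(0,4):N a1@(5,4):SW a2@(0,4):SE a3@(2,1):W a4@(3,3):N
t=4: a0@(5,4):N a1@(0,3):SW a2@(1,0):SE a3@(2,0):W a4@(2,3):N
t=5: a0@(4,4):N a1@(1,2):SW a2@(2,1):SE a3@(2,4):W a4@(1,3):N
t=6: a0@(3,4):N a1@(2,1):SW a2@(3,2):SE a3@(2,3):W a4@(0,3):N
t=7: a0@(2,4):N a1@(3,0):SW a2@(4,3):SE a3@(2,2):W a4@(5,3):N
t=8: a0@(1,4):N a1@(4,4):SW a2@(5,4):SE a3@(2,1):W a4@(4,3):N

.....
....0
.6...
.....
...05
....3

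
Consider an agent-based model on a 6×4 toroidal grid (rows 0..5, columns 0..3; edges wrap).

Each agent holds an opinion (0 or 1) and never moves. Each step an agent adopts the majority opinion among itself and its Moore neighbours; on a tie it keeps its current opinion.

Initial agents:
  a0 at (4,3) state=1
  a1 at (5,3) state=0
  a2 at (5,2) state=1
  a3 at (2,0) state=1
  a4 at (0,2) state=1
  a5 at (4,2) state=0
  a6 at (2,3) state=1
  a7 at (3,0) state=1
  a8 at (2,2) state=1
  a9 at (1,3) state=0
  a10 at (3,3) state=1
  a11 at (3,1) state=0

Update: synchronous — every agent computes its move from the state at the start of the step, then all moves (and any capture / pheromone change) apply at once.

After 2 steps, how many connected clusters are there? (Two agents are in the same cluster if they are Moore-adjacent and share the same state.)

1

t=1: a0@(4,3):1 a1@(5,3):1 a2@(5,2):1 a3@(2,0):1 a4@(0,2):1 a5@(4,2):0 a6@(2,3):1 a7@(3,0):1 a8@(2,2):1 a9@(1,3):1 a10@(3,3):1 a11@(3,1):1
t=2: a0@(4,3):1 a1@(5,3):1 a2@(5,2):1 a3@(2,0):1 a4@(0,2):1 a5@(4,2):1 a6@(2,3):1 a7@(3,0):1 a8@(2,2):1 a9@(1,3):1 a10@(3,3):1 a11@(3,1):1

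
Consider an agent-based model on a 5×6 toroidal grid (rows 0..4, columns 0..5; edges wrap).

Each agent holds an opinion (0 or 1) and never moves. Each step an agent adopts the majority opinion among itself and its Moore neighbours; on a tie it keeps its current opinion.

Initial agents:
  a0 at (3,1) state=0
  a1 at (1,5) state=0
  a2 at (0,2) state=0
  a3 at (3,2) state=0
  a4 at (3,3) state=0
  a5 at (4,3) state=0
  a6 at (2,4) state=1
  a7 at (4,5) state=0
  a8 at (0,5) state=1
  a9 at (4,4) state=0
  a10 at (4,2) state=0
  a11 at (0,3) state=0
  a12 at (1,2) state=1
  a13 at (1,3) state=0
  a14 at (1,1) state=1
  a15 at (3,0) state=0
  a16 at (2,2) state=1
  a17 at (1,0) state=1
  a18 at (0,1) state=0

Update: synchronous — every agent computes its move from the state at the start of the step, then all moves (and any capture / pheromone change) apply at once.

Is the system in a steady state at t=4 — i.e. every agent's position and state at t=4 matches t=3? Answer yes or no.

no

t=1: a0@(3,1):0 a1@(1,5):1 a2@(0,2):0 a3@(3,2):0 a4@(3,3):0 a5@(4,3):0 a6@(2,4):0 a7@(4,5):0 a8@(0,5):0 a9@(4,4):0 a10@(4,2):0 a11@(0,3):0 a12@(1,2):0 a13@(1,3):0 a14@(1,1):1 a15@(3,0):0 a16@(2,2):0 a17@(1,0):1 a18@(0,1):0
t=2: a0@(3,1):0 a1@(1,5):1 a2@(0,2):0 a3@(3,2):0 a4@(3,3):0 a5@(4,3):0 a6@(2,4):0 a7@(4,5):0 a8@(0,5):0 a9@(4,4):0 a10@(4,2):0 a11@(0,3):0 a12@(1,2):0 a13@(1,3):0 a14@(1,1):0 a15@(3,0):0 a16@(2,2):0 a17@(1,0):1 a18@(0,1):0
t=3: a0@(3,1):0 a1@(1,5):1 a2@(0,2):0 a3@(3,2):0 a4@(3,3):0 a5@(4,3):0 a6@(2,4):0 a7@(4,5):0 a8@(0,5):0 a9@(4,4):0 a10@(4,2):0 a11@(0,3):0 a12@(1,2):0 a13@(1,3):0 a14@(1,1):0 a15@(3,0):0 a16@(2,2):0 a17@(1,0):0 a18@(0,1):0
t=4: a0@(3,1):0 a1@(1,5):0 a2@(0,2):0 a3@(3,2):0 a4@(3,3):0 a5@(4,3):0 a6@(2,4):0 a7@(4,5):0 a8@(0,5):0 a9@(4,4):0 a10@(4,2):0 a11@(0,3):0 a12@(1,2):0 a13@(1,3):0 a14@(1,1):0 a15@(3,0):0 a16@(2,2):0 a17@(1,0):0 a18@(0,1):0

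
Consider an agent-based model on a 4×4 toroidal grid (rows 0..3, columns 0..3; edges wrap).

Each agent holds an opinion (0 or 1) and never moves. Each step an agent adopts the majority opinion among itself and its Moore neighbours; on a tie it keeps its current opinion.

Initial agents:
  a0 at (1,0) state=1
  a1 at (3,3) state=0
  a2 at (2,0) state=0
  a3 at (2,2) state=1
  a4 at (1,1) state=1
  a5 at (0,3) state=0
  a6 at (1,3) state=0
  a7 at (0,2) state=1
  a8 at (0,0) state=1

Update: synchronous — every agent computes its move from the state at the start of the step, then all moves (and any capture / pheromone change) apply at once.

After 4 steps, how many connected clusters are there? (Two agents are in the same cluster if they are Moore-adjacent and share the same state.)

2

t=1: a0@(1,0):1 a1@(3,3):0 a2@(2,0):0 a3@(2,2):1 a4@(1,1):1 a5@(0,3):0 a6@(1,3):1 a7@(0,2):0 a8@(0,0):1
t=2: a0@(1,0):1 a1@(3,3):0 a2@(2,0):1 a3@(2,2):1 a4@(1,1):1 a5@(0,3):0 a6@(1,3):1 a7@(0,2):0 a8@(0,0):1
t=3: (unchanged — steady state)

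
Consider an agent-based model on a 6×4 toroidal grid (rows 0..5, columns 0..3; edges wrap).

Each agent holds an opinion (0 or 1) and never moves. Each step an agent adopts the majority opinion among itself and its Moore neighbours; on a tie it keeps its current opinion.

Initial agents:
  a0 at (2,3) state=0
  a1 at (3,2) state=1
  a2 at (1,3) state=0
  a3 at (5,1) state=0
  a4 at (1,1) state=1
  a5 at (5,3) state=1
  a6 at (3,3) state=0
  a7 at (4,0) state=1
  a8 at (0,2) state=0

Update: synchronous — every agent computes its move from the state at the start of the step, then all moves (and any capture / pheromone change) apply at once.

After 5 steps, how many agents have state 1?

t=1: a0@(2,3):0 a1@(3,2):0 a2@(1,3):0 a3@(5,1):0 a4@(1,1):1 a5@(5,3):1 a6@(3,3):0 a7@(4,0):1 a8@(0,2):0
t=2: (unchanged — steady state)

3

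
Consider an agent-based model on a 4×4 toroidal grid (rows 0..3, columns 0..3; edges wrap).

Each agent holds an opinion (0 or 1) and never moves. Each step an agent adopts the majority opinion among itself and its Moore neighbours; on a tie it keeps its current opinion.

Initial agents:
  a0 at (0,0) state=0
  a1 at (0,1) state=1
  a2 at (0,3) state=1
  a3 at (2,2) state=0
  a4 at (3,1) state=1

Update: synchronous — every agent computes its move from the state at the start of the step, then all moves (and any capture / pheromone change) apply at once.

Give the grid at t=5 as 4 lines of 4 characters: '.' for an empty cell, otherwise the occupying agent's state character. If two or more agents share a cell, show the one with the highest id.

t=1: a0@(0,0):1 a1@(0,1):1 a2@(0,3):1 a3@(2,2):0 a4@(3,1):1
t=2: (unchanged — steady state)

11.1
....
..0.
.1..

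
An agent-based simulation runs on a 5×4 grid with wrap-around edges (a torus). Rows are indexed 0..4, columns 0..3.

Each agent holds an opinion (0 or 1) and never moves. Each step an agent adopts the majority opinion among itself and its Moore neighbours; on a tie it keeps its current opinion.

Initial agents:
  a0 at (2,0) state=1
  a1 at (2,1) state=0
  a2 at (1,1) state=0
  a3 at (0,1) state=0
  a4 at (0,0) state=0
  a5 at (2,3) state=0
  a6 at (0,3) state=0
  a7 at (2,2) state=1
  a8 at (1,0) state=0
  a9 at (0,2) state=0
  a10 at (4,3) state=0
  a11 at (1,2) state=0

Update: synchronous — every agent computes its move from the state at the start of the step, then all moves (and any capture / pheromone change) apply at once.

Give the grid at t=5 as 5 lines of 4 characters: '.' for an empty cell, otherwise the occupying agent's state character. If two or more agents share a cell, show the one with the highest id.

0000
000.
0000
....
...0

t=1: a0@(2,0):0 a1@(2,1):0 a2@(1,1):0 a3@(0,1):0 a4@(0,0):0 a5@(2,3):0 a6@(0,3):0 a7@(2,2):0 a8@(1,0):0 a9@(0,2):0 a10@(4,3):0 a11@(1,2):0
t=2: (unchanged — steady state)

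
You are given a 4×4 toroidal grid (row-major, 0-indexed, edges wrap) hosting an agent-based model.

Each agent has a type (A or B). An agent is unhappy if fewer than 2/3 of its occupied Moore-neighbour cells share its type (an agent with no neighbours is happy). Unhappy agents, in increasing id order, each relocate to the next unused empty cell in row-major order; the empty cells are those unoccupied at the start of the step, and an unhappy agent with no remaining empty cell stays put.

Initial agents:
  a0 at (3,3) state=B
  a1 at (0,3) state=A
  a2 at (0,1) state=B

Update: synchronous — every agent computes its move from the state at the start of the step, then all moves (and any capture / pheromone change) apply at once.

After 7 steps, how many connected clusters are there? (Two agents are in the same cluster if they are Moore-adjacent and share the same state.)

t=1: a0@(0,0):B a1@(0,2):A a2@(0,1):B
t=2: a0@(0,0):B a1@(0,3):A a2@(1,0):B
t=3: a0@(0,1):B a1@(0,2):A a2@(1,1):B
t=4: a0@(0,0):B a1@(0,3):A a2@(1,0):B
t=5: a0@(0,1):B a1@(0,2):A a2@(1,1):B
t=6: a0@(0,0):B a1@(0,3):A a2@(1,0):B
t=7: a0@(0,1):B a1@(0,2):A a2@(1,1):B

2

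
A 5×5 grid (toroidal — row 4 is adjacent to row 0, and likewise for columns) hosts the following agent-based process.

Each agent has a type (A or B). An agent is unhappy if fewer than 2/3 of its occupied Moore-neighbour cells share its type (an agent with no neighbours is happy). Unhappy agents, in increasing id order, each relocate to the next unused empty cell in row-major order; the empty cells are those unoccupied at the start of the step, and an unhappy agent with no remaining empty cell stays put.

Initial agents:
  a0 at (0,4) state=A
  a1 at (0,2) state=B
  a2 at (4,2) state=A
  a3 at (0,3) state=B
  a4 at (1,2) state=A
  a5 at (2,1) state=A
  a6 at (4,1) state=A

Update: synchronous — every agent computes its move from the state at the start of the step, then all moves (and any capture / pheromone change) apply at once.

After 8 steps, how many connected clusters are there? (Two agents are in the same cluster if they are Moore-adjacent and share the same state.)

t=1: a0@(0,0):A a1@(0,1):B a2@(1,0):A a3@(1,1):B a4@(1,3):A a5@(2,1):A a6@(1,4):A
t=2: a0@(0,2):A a1@(0,3):B a2@(0,4):A a3@(1,2):B a4@(1,3):A a5@(2,0):A a6@(1,4):A
t=3: a0@(0,0):A a1@(0,1):B a2@(0,4):A a3@(1,0):B a4@(1,1):A a5@(2,0):A a6@(1,4):A
t=4: a0@(0,2):A a1@(0,3):B a2@(0,4):A a3@(1,2):B a4@(1,3):A a5@(2,0):A a6@(1,4):A
t=5: a0@(0,0):A a1@(0,1):B a2@(0,4):A a3@(1,0):B a4@(1,1):A a5@(2,0):A a6@(1,4):A
t=6: a0@(0,2):A a1@(0,3):B a2@(0,4):A a3@(1,2):B a4@(1,3):A a5@(2,0):A a6@(1,4):A
t=7: a0@(0,0):A a1@(0,1):B a2@(0,4):A a3@(1,0):B a4@(1,1):A a5@(2,0):A a6@(1,4):A
t=8: a0@(0,2):A a1@(0,3):B a2@(0,4):A a3@(1,2):B a4@(1,3):A a5@(2,0):A a6@(1,4):A

2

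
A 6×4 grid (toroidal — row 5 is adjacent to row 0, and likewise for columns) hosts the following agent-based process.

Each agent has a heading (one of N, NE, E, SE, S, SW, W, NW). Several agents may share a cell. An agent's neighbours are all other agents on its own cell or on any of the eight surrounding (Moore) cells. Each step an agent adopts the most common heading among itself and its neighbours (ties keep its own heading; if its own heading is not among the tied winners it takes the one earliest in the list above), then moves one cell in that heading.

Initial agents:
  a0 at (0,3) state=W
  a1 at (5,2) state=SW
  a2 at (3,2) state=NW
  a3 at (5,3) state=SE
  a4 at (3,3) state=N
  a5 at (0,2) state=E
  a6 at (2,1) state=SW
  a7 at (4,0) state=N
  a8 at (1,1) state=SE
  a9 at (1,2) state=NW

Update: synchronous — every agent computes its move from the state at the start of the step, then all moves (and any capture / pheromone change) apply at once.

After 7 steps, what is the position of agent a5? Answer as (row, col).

t=1: a0@(0,2):W a1@(0,1):SW a2@(2,1):NW a3@(0,0):SE a4@(2,3):N a5@(1,3):SE a6@(1,0):NW a7@(3,0):N a8@(2,2):SE a9@(0,1):NW
t=2: a0@(0,1):W a1@(5,0):NW a2@(1,0):NW a3@(1,1):SE a4@(1,3):N a5@(2,0):SE a6@(0,3):NW a7@(2,0):N a8@(3,3):SE a9@(5,0):NW
t=3: a0@(5,0):NW a1@(4,3):NW a2@(0,3):NW a3@(2,2):SE a4@(0,3):N a5@(3,1):SE a6@(5,2):NW a7@(3,1):SE a8@(4,0):SE a9@(4,3):NW
t=4: a0@(4,3):NW a1@(3,2):NW a2@(5,2):NW a3@(3,3):SE a4@(5,2):NW a5@(4,2):SE a6@(4,1):NW a7@(4,2):SE a8@(5,1):SE a9@(3,2):NW
t=5: a0@(3,2):NW a1@(2,1):NW a2@(4,1):NW a3@(4,0):SE a4@(4,1):NW a5@(3,1):NW a6@(3,0):NW a7@(3,1):NW a8@(0,2):SE a9@(2,1):NW
t=6: a0@(2,1):NW a1@(1,0):NW a2@(3,0):NW a3@(3,3):NW a4@(3,0):NW a5@(2,0):NW a6@(2,3):NW a7@(2,0):NW a8@(1,3):SE a9@(1,0):NW
t=7: a0@(1,0):NW a1@(0,3):NW a2@(2,3):NW a3@(2,2):NW a4@(2,3):NW a5@(1,3):NW a6@(1,2):NW a7@(1,3):NW a8@(0,2):NW a9@(0,3):NW

(1, 3)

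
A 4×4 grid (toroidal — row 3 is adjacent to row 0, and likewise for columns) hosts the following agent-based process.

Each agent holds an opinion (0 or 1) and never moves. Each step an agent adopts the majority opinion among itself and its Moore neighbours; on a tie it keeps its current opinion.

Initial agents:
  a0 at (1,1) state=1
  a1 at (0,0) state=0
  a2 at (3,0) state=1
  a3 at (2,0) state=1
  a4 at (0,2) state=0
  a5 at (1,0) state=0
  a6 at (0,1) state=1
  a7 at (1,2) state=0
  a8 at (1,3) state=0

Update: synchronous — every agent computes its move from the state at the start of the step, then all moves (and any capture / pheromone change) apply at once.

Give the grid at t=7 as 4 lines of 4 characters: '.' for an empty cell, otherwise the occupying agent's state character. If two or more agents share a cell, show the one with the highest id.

000.
0000
0...
0...

t=1: a0@(1,1):0 a1@(0,0):0 a2@(3,0):1 a3@(2,0):1 a4@(0,2):0 a5@(1,0):0 a6@(0,1):0 a7@(1,2):0 a8@(1,3):0
t=2: a0@(1,1):0 a1@(0,0):0 a2@(3,0):1 a3@(2,0):0 a4@(0,2):0 a5@(1,0):0 a6@(0,1):0 a7@(1,2):0 a8@(1,3):0
t=3: a0@(1,1):0 a1@(0,0):0 a2@(3,0):0 a3@(2,0):0 a4@(0,2):0 a5@(1,0):0 a6@(0,1):0 a7@(1,2):0 a8@(1,3):0
t=4: (unchanged — steady state)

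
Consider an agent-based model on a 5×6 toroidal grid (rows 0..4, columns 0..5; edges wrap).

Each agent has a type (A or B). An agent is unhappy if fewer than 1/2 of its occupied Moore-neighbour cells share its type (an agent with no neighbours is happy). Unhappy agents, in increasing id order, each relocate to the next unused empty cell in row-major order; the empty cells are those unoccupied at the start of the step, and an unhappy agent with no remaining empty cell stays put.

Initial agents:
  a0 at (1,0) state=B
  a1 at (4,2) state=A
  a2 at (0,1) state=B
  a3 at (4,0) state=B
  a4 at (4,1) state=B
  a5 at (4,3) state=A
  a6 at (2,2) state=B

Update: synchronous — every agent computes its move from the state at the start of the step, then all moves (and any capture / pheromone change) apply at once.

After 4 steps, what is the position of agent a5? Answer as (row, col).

(4, 3)

t=1: a0@(1,0):B a1@(0,0):A a2@(0,1):B a3@(4,0):B a4@(4,1):B a5@(4,3):A a6@(2,2):B
t=2: a0@(1,0):B a1@(0,2):A a2@(0,1):B a3@(4,0):B a4@(4,1):B a5@(4,3):A a6@(2,2):B
t=3: a0@(1,0):B a1@(0,0):A a2@(0,1):B a3@(4,0):B a4@(4,1):B a5@(4,3):A a6@(2,2):B
t=4: a0@(1,0):B a1@(0,2):A a2@(0,1):B a3@(4,0):B a4@(4,1):B a5@(4,3):A a6@(2,2):B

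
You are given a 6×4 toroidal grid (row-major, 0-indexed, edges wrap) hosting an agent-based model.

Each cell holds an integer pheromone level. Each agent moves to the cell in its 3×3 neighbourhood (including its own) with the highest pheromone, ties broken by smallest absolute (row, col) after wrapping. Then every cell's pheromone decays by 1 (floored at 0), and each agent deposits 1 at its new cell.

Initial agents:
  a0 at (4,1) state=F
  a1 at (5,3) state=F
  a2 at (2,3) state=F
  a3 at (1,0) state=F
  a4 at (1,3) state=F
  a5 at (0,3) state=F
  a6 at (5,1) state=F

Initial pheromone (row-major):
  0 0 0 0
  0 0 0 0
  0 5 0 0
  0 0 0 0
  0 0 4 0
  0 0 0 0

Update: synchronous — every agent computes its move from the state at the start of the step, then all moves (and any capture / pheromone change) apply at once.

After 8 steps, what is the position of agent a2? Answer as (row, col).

t=1: a0@(4,2) a1@(4,2) a2@(1,0) a3@(2,1) a4@(0,0) a5@(0,0) a6@(4,2) | pheromone: 2 0 0 0 / 1 0 0 0 / 0 5 0 0 / 0 0 0 0 / 0 0 6 0 / 0 0 0 0
t=2: a0@(4,2) a1@(4,2) a2@(2,1) a3@(2,1) a4@(0,0) a5@(0,0) a6@(4,2) | pheromone: 3 0 0 0 / 0 0 0 0 / 0 6 0 0 / 0 0 0 0 / 0 0 8 0 / 0 0 0 0
t=3: a0@(4,2) a1@(4,2) a2@(2,1) a3@(2,1) a4@(0,0) a5@(0,0) a6@(4,2) | pheromone: 4 0 0 0 / 0 0 0 0 / 0 7 0 0 / 0 0 0 0 / 0 0 10 0 / 0 0 0 0
t=4: a0@(4,2) a1@(4,2) a2@(2,1) a3@(2,1) a4@(0,0) a5@(0,0) a6@(4,2) | pheromone: 5 0 0 0 / 0 0 0 0 / 0 8 0 0 / 0 0 0 0 / 0 0 12 0 / 0 0 0 0
t=5: a0@(4,2) a1@(4,2) a2@(2,1) a3@(2,1) a4@(0,0) a5@(0,0) a6@(4,2) | pheromone: 6 0 0 0 / 0 0 0 0 / 0 9 0 0 / 0 0 0 0 / 0 0 14 0 / 0 0 0 0
t=6: a0@(4,2) a1@(4,2) a2@(2,1) a3@(2,1) a4@(0,0) a5@(0,0) a6@(4,2) | pheromone: 7 0 0 0 / 0 0 0 0 / 0 10 0 0 / 0 0 0 0 / 0 0 16 0 / 0 0 0 0
t=7: a0@(4,2) a1@(4,2) a2@(2,1) a3@(2,1) a4@(0,0) a5@(0,0) a6@(4,2) | pheromone: 8 0 0 0 / 0 0 0 0 / 0 11 0 0 / 0 0 0 0 / 0 0 18 0 / 0 0 0 0
t=8: a0@(4,2) a1@(4,2) a2@(2,1) a3@(2,1) a4@(0,0) a5@(0,0) a6@(4,2) | pheromone: 9 0 0 0 / 0 0 0 0 / 0 12 0 0 / 0 0 0 0 / 0 0 20 0 / 0 0 0 0

(2, 1)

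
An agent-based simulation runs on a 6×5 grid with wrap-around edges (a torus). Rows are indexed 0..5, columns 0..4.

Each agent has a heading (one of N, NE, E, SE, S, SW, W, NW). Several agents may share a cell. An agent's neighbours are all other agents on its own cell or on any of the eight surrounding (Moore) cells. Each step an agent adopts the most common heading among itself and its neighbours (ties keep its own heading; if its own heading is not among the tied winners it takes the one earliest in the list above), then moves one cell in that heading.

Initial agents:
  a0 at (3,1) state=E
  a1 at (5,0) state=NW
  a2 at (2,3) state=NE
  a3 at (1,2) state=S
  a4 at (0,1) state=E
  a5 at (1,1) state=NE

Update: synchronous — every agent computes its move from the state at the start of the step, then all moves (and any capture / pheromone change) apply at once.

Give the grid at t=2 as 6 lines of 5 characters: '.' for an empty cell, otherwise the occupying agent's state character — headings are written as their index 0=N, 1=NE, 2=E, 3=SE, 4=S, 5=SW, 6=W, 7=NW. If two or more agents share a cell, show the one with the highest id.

t=1: a0@(3,2):E a1@(4,4):NW a2@(1,4):NE a3@(0,3):NE a4@(0,2):E a5@(0,2):NE
t=2: a0@(3,3):E a1@(3,3):NW a2@(0,0):NE a3@(5,4):NE a4@(5,3):NE a5@(5,3):NE

1....
.....
.....
...7.
.....
...11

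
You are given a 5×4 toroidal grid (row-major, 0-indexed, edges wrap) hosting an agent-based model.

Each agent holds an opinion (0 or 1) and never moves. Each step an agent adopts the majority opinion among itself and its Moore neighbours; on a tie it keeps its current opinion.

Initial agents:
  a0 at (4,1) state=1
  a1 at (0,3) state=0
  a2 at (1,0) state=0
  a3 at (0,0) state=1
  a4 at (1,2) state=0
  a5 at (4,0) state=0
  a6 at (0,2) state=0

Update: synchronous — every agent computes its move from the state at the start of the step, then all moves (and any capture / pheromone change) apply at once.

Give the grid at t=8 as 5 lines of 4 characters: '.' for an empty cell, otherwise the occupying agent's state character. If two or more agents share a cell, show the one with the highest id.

0.00
0.0.
....
....
00..

t=1: a0@(4,1):1 a1@(0,3):0 a2@(1,0):0 a3@(0,0):0 a4@(1,2):0 a5@(4,0):0 a6@(0,2):0
t=2: a0@(4,1):0 a1@(0,3):0 a2@(1,0):0 a3@(0,0):0 a4@(1,2):0 a5@(4,0):0 a6@(0,2):0
t=3: (unchanged — steady state)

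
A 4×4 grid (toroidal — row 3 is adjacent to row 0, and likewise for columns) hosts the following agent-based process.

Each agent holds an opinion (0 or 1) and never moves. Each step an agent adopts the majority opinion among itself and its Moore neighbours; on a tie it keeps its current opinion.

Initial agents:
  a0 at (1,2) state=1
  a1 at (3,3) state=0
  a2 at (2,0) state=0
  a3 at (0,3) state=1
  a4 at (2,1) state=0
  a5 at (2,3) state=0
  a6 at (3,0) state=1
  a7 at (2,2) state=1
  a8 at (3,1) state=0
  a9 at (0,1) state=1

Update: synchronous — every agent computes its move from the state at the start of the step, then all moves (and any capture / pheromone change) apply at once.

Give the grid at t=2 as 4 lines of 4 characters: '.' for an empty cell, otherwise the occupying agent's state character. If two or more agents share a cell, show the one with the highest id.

.1.1
..1.
0000
00.0

t=1: a0@(1,2):1 a1@(3,3):0 a2@(2,0):0 a3@(0,3):1 a4@(2,1):0 a5@(2,3):0 a6@(3,0):0 a7@(2,2):0 a8@(3,1):0 a9@(0,1):1
t=2: (unchanged — steady state)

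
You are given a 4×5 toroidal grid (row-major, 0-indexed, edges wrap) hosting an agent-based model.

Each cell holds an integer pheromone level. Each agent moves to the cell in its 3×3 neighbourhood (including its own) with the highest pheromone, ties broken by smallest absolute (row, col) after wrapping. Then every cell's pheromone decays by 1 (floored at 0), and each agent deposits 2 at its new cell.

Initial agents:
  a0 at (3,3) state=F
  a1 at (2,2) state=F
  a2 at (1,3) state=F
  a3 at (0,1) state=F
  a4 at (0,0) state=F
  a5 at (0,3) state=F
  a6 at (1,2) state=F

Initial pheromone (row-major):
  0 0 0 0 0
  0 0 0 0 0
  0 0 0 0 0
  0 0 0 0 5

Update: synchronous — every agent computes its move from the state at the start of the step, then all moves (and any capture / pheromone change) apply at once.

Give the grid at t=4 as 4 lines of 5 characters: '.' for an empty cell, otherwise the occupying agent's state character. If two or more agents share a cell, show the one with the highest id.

.....
.....
.....
....F

t=1: a0@(3,4) a1@(1,1) a2@(0,2) a3@(0,0) a4@(3,4) a5@(3,4) a6@(0,1) | pheromone: 2 2 2 0 0 / 0 2 0 0 0 / 0 0 0 0 0 / 0 0 0 0 10
t=2: a0@(3,4) a1@(0,0) a2@(0,1) a3@(3,4) a4@(3,4) a5@(3,4) a6@(0,0) | pheromone: 5 3 1 0 0 / 0 1 0 0 0 / 0 0 0 0 0 / 0 0 0 0 17
t=3: a0@(3,4) a1@(3,4) a2@(0,0) a3@(3,4) a4@(3,4) a5@(3,4) a6@(3,4) | pheromone: 6 2 0 0 0 / 0 0 0 0 0 / 0 0 0 0 0 / 0 0 0 0 28
t=4: a0@(3,4) a1@(3,4) a2@(3,4) a3@(3,4) a4@(3,4) a5@(3,4) a6@(3,4) | pheromone: 5 1 0 0 0 / 0 0 0 0 0 / 0 0 0 0 0 / 0 0 0 0 41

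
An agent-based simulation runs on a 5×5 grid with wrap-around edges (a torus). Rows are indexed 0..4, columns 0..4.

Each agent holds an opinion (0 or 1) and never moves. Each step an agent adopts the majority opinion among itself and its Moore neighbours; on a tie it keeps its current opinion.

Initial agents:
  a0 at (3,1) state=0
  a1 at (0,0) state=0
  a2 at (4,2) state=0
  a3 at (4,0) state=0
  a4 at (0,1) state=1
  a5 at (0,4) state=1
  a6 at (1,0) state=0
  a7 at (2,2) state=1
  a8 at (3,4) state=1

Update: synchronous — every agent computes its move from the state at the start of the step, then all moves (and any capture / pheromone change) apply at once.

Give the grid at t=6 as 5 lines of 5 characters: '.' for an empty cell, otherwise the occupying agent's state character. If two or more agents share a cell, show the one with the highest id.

t=1: a0@(3,1):0 a1@(0,0):0 a2@(4,2):0 a3@(4,0):0 a4@(0,1):0 a5@(0,4):0 a6@(1,0):0 a7@(2,2):1 a8@(3,4):1
t=2: (unchanged — steady state)

00..0
0....
..1..
.0..1
0.0..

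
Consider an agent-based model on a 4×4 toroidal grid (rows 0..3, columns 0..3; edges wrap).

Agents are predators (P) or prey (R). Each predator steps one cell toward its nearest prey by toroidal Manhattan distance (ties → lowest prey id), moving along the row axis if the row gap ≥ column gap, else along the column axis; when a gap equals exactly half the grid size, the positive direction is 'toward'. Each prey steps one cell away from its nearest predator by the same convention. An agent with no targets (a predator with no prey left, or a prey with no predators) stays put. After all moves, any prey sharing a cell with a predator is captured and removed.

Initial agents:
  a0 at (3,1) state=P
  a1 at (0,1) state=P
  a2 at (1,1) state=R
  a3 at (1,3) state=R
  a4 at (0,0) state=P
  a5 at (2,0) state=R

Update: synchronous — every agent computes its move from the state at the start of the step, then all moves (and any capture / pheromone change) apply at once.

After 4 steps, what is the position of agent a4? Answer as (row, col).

(0, 0)

t=1: a0@(0,1):P a1@(1,1):P a2@(2,1):R a3@(2,3):R a4@(1,0):P
t=2: a0@(1,1):P a1@(2,1):P a2@(3,1):R a3@(3,3):R a4@(2,0):P
t=3: a0@(2,1):P a1@(3,1):P a2@(0,1):R a3@(0,3):R a4@(3,0):P
t=4: a0@(3,1):P a1@(0,1):P a2@(1,1):R a3@(1,3):R a4@(0,0):P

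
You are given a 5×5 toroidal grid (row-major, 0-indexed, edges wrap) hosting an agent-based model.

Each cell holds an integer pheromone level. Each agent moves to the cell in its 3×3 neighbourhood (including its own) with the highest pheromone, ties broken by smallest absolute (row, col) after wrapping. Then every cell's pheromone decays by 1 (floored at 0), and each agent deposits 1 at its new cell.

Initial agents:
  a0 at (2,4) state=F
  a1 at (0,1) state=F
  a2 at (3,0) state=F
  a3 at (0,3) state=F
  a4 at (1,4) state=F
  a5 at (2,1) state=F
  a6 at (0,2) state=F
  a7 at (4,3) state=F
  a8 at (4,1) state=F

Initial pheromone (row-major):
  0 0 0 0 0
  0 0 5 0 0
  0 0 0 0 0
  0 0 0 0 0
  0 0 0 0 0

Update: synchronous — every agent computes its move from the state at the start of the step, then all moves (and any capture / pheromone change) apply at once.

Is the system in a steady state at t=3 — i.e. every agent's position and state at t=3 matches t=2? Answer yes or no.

t=1: a0@(1,0) a1@(1,2) a2@(2,0) a3@(1,2) a4@(0,0) a5@(1,2) a6@(1,2) a7@(0,2) a8@(0,0) | pheromone: 2 0 1 0 0 / 1 0 8 0 0 / 1 0 0 0 0 / 0 0 0 0 0 / 0 0 0 0 0
t=2: a0@(0,0) a1@(1,2) a2@(1,0) a3@(1,2) a4@(0,0) a5@(1,2) a6@(1,2) a7@(1,2) a8@(0,0) | pheromone: 4 0 0 0 0 / 1 0 12 0 0 / 0 0 0 0 0 / 0 0 0 0 0 / 0 0 0 0 0
t=3: a0@(0,0) a1@(1,2) a2@(0,0) a3@(1,2) a4@(0,0) a5@(1,2) a6@(1,2) a7@(1,2) a8@(0,0) | pheromone: 7 0 0 0 0 / 0 0 16 0 0 / 0 0 0 0 0 / 0 0 0 0 0 / 0 0 0 0 0

no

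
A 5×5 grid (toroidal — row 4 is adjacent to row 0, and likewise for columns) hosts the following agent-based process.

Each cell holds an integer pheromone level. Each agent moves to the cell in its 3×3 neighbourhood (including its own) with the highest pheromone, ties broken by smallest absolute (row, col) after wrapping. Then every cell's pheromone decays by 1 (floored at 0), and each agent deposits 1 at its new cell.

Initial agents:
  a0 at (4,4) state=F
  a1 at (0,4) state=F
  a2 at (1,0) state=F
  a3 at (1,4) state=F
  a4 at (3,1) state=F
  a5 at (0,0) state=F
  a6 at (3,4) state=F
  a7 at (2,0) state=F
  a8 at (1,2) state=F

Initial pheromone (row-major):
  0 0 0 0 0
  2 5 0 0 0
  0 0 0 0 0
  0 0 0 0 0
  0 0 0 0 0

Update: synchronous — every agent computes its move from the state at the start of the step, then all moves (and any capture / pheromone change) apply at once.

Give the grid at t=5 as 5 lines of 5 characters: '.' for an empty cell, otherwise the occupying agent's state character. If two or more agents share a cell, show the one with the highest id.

t=1: a0@(0,0) a1@(1,0) a2@(1,1) a3@(1,0) a4@(2,0) a5@(1,1) a6@(2,0) a7@(1,1) a8@(1,1) | pheromone: 1 0 0 0 0 / 3 8 0 0 0 / 2 0 0 0 0 / 0 0 0 0 0 / 0 0 0 0 0
t=2: a0@(1,1) a1@(1,1) a2@(1,1) a3@(1,1) a4@(1,1) a5@(1,1) a6@(1,1) a7@(1,1) a8@(1,1) | pheromone: 0 0 0 0 0 / 2 16 0 0 0 / 1 0 0 0 0 / 0 0 0 0 0 / 0 0 0 0 0
t=3: a0@(1,1) a1@(1,1) a2@(1,1) a3@(1,1) a4@(1,1) a5@(1,1) a6@(1,1) a7@(1,1) a8@(1,1) | pheromone: 0 0 0 0 0 / 1 24 0 0 0 / 0 0 0 0 0 / 0 0 0 0 0 / 0 0 0 0 0
t=4: a0@(1,1) a1@(1,1) a2@(1,1) a3@(1,1) a4@(1,1) a5@(1,1) a6@(1,1) a7@(1,1) a8@(1,1) | pheromone: 0 0 0 0 0 / 0 32 0 0 0 / 0 0 0 0 0 / 0 0 0 0 0 / 0 0 0 0 0
t=5: a0@(1,1) a1@(1,1) a2@(1,1) a3@(1,1) a4@(1,1) a5@(1,1) a6@(1,1) a7@(1,1) a8@(1,1) | pheromone: 0 0 0 0 0 / 0 40 0 0 0 / 0 0 0 0 0 / 0 0 0 0 0 / 0 0 0 0 0

.....
.F...
.....
.....
.....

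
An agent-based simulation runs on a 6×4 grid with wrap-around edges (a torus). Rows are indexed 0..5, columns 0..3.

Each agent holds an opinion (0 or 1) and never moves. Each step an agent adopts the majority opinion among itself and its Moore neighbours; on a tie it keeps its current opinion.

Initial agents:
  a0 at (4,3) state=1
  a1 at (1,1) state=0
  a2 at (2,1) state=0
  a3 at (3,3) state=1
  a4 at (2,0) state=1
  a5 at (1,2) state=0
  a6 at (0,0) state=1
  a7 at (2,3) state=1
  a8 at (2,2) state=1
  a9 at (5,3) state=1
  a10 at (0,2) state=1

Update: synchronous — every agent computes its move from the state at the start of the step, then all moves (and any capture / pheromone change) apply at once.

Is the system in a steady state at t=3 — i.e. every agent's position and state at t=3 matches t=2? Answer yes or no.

t=1: a0@(4,3):1 a1@(1,1):1 a2@(2,1):0 a3@(3,3):1 a4@(2,0):1 a5@(1,2):0 a6@(0,0):1 a7@(2,3):1 a8@(2,2):1 a9@(5,3):1 a10@(0,2):1
t=2: a0@(4,3):1 a1@(1,1):1 a2@(2,1):1 a3@(3,3):1 a4@(2,0):1 a5@(1,2):1 a6@(0,0):1 a7@(2,3):1 a8@(2,2):1 a9@(5,3):1 a10@(0,2):1
t=3: (unchanged — steady state)

yes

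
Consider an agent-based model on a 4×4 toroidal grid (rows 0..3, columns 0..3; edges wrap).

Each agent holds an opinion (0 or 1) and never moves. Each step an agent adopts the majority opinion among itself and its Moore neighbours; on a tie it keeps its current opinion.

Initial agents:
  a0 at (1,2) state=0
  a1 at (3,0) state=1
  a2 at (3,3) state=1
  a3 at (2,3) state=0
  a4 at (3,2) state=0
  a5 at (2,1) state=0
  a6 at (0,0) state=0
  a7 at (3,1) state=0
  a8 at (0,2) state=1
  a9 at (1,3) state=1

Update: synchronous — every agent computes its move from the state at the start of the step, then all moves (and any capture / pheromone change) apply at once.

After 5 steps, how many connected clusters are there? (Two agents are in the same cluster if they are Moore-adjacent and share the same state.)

1

t=1: a0@(1,2):0 a1@(3,0):0 a2@(3,3):1 a3@(2,3):0 a4@(3,2):0 a5@(2,1):0 a6@(0,0):1 a7@(3,1):0 a8@(0,2):1 a9@(1,3):0
t=2: a0@(1,2):0 a1@(3,0):0 a2@(3,3):1 a3@(2,3):0 a4@(3,2):0 a5@(2,1):0 a6@(0,0):0 a7@(3,1):0 a8@(0,2):0 a9@(1,3):0
t=3: a0@(1,2):0 a1@(3,0):0 a2@(3,3):0 a3@(2,3):0 a4@(3,2):0 a5@(2,1):0 a6@(0,0):0 a7@(3,1):0 a8@(0,2):0 a9@(1,3):0
t=4: (unchanged — steady state)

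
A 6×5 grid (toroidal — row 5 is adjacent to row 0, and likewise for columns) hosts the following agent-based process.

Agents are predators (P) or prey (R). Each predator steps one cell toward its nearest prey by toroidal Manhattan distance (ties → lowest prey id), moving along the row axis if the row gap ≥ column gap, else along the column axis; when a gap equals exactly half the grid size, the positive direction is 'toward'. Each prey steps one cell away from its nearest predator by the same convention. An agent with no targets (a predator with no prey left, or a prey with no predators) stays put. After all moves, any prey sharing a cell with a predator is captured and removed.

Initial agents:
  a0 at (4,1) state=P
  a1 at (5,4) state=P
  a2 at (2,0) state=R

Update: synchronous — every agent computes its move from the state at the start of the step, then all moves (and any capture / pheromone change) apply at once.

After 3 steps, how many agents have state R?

t=1: a0@(3,1):P a1@(0,4):P a2@(1,0):R
t=2: a0@(2,1):P a1@(1,4):P a2@(2,0):R
t=3: a0@(2,0):P a1@(2,4):P

0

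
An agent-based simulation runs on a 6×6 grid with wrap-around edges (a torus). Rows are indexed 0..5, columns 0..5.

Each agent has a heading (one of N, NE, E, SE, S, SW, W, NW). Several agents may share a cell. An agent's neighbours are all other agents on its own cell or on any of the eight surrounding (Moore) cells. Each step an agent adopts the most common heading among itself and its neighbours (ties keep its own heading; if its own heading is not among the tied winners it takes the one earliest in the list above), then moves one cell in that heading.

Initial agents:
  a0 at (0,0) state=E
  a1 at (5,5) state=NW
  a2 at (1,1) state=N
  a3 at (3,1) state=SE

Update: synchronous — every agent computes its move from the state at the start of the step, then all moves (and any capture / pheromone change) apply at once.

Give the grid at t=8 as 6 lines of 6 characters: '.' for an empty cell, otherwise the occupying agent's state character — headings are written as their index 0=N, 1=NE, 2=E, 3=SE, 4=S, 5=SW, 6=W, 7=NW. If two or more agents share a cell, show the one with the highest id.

..2...
......
......
...7..
......
.0.3..

t=1: a0@(0,1):E a1@(4,4):NW a2@(0,1):N a3@(4,2):SE
t=2: a0@(0,2):E a1@(3,3):NW a2@(5,1):N a3@(5,3):SE
t=3: a0@(0,3):E a1@(2,2):NW a2@(4,1):N a3@(0,4):SE
t=4: a0@(0,4):E a1@(1,1):NW a2@(3,1):N a3@(1,5):SE
t=5: a0@(0,5):E a1@(0,0):NW a2@(2,1):N a3@(2,0):SE
t=6: a0@(0,0):E a1@(5,5):NW a2@(1,1):N a3@(3,1):SE
t=7: a0@(0,1):E a1@(4,4):NW a2@(0,1):N a3@(4,2):SE
t=8: a0@(0,2):E a1@(3,3):NW a2@(5,1):N a3@(5,3):SE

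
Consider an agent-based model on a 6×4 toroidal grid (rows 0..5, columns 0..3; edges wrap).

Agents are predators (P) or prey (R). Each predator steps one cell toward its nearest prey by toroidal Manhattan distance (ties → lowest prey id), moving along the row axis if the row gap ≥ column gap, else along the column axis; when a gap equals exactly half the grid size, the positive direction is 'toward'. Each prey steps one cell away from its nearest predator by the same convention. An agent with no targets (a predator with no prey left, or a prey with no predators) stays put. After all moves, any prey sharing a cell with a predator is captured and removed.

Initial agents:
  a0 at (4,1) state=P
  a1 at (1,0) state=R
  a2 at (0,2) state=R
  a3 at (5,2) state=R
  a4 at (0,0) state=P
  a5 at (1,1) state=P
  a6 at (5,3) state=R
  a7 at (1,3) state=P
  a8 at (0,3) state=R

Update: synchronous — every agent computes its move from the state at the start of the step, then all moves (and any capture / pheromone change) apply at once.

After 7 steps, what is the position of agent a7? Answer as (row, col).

t=1: a0@(5,1):P a1@(2,0):R a2@(0,1):R a3@(0,2):R a4@(1,0):P a5@(1,0):P a6@(4,3):R a7@(1,0):P a8@(0,2):R
t=2: a0@(0,1):P a1@(3,0):R a2@(1,1):R a3@(1,2):R a4@(2,0):P a5@(2,0):P a6@(4,2):R a7@(2,0):P a8@(1,2):R
t=3: a0@(1,1):P a1@(4,0):R a2@(2,1):R a3@(2,2):R a4@(3,0):P a5@(3,0):P a6@(3,2):R a7@(3,0):P a8@(2,2):R
t=4: a0@(2,1):P a1@(5,0):R a2@(3,1):R a3@(3,2):R a4@(4,0):P a5@(4,0):P a6@(3,1):R a7@(4,0):P a8@(3,2):R
t=5: a0@(3,1):P a1@(0,0):R a2@(4,1):R a3@(4,2):R a4@(5,0):P a5@(5,0):P a6@(4,1):R a7@(5,0):P a8@(4,2):R
t=6: a0@(4,1):P a1@(1,0):R a2@(5,1):R a3@(5,2):R a4@(0,0):P a5@(0,0):P a6@(5,1):R a7@(0,0):P a8@(5,2):R
t=7: a0@(5,1):P a1@(2,0):R a2@(0,1):R a3@(0,2):R a4@(1,0):P a5@(1,0):P a6@(0,1):R a7@(1,0):P a8@(0,2):R

(1, 0)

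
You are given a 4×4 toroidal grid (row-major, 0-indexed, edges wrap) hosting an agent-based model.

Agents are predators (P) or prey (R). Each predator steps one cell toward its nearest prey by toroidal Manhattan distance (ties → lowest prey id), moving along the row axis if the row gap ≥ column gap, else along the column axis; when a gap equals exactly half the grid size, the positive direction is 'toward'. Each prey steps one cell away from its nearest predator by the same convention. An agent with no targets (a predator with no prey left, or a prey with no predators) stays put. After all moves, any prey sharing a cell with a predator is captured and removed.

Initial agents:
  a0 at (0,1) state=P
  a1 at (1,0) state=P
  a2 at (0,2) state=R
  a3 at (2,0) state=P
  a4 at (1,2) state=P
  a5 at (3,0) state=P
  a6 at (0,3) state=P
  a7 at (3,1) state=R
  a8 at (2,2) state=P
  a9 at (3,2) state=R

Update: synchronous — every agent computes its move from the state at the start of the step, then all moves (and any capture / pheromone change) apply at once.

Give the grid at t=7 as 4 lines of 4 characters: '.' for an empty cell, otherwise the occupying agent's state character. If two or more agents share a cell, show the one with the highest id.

t=1: a0@(0,2):P a1@(1,1):P a2@(0,3):R a3@(3,0):P a4@(0,2):P a5@(3,1):P a6@(0,2):P a7@(2,1):R a8@(3,2):P
t=2: a0@(0,3):P a1@(2,1):P a3@(0,0):P a4@(0,3):P a5@(2,1):P a6@(0,3):P a7@(3,1):R a8@(0,2):P
t=3: a0@(0,0):P a1@(3,1):P a3@(3,0):P a4@(0,0):P a5@(3,1):P a6@(0,0):P a7@(0,1):R a8@(3,2):P
t=4: a0@(0,1):P a1@(0,1):P a3@(0,0):P a4@(0,1):P a5@(0,1):P a6@(0,1):P a8@(0,2):P
t=5: (unchanged — steady state)

PPP.
....
....
....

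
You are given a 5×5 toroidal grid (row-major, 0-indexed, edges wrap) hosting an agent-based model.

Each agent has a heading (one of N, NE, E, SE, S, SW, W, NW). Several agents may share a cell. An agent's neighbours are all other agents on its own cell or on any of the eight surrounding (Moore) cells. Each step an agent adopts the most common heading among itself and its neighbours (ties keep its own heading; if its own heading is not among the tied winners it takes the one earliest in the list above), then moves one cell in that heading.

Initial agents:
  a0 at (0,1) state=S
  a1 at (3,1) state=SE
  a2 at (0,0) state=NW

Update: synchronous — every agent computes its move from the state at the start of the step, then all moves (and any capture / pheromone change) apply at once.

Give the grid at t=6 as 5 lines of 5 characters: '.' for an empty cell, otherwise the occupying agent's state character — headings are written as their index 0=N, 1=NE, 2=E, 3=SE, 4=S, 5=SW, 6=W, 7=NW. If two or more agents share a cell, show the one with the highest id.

.....
.4...
.....
.....
..3.7

t=1: a0@(1,1):S a1@(4,2):SE a2@(4,4):NW
t=2: a0@(2,1):S a1@(0,3):SE a2@(3,3):NW
t=3: a0@(3,1):S a1@(1,4):SE a2@(2,2):NW
t=4: a0@(4,1):S a1@(2,0):SE a2@(1,1):NW
t=5: a0@(0,1):S a1@(3,1):SE a2@(0,0):NW
t=6: a0@(1,1):S a1@(4,2):SE a2@(4,4):NW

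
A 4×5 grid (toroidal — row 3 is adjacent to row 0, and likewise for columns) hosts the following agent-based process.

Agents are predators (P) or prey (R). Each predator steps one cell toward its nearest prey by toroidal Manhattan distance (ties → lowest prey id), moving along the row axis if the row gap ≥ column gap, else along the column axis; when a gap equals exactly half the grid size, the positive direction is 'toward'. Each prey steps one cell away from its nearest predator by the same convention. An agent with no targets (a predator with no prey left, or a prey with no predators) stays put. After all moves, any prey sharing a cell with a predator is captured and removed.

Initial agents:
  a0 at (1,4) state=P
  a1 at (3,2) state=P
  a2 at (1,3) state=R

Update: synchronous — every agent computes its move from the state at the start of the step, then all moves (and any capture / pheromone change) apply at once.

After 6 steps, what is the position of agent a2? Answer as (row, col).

(1, 2)

t=1: a0@(1,3):P a1@(0,2):P a2@(1,2):R
t=2: a0@(1,2):P a1@(1,2):P a2@(1,1):R
t=3: a0@(1,1):P a1@(1,1):P a2@(1,0):R
t=4: a0@(1,0):P a1@(1,0):P a2@(1,4):R
t=5: a0@(1,4):P a1@(1,4):P a2@(1,3):R
t=6: a0@(1,3):P a1@(1,3):P a2@(1,2):R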